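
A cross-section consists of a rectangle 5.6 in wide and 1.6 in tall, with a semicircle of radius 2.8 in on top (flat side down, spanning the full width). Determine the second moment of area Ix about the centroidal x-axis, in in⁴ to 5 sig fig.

Break the section into simple shapes (no overlaps), measuring from the bottom-left corner of the bounding box.
Rectangular body: 5.6 × 1.6, A = 8.96 in², y = 0.8 in, Ī = 1.911467 in⁴.
Semicircular cap: semicircle r = 2.8, A = 12.31504 in², y = 2.788357 in, Ī = 6.746277 in⁴.
Centroid: ȳ = ΣA·y / ΣA = 1.950959 in.
Transfer each piece to the centroidal x-axis using Ī + A·d² with d = y − 1.950959:
  rectangular body: d = -1.150959 in → contributes +13.78084 in⁴
  semicircular cap: d = 0.837398 in → contributes +15.38202 in⁴
Total I = 29.16286 in⁴.

Ix ≈ 29.163 in⁴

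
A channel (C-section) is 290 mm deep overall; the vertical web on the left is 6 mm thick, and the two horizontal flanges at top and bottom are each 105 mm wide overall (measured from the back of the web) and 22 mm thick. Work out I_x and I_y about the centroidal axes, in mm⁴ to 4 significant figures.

Split into non-overlapping primitives; take the origin at the lower-left of the bounding box.
Web: 6 × 290, A = 1 740 mm², y = 145 mm, Ī = 12 194 500 mm⁴.
Top flange (beyond web): 99 × 22, A = 2 178 mm², y = 279 mm, Ī = 87 846 mm⁴.
Bottom flange (beyond web): 99 × 22, A = 2 178 mm², y = 11 mm, Ī = 87 846 mm⁴.
By symmetry the centroid is at mid-height, ȳ = 145 mm.
Transfer each piece to the centroidal x-axis using Ī + A·d² with d = y − 145:
  web: d = 0 mm → contributes +12 194 500 mm⁴
  top flange (beyond web): d = 134 mm → contributes +39 196 014 mm⁴
  bottom flange (beyond web): d = -134 mm → contributes +39 196 014 mm⁴
Total I = 90 586 528 mm⁴.
For the y-axis: x̄ = 40.5148 mm.
Repeating about the centroidal y-axis gives I_y = 6 989 957 mm⁴.

I_x ≈ 9.059 × 10⁷ mm⁴, I_y ≈ 6.990 × 10⁶ mm⁴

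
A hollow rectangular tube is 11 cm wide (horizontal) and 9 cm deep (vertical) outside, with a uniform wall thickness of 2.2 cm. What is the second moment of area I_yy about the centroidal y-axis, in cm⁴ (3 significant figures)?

Decompose the section into non-overlapping parts with the origin at the bottom-left of its bounding rectangle.
Outer rectangle: 11 × 9, A = 99 cm², x = 5.5 cm, Ī = 998.25 cm⁴.
Inner void (subtracted): 6.6 × 4.6, A = 30.36 cm², x = 5.5 cm, Ī = 110.21 cm⁴.
By symmetry the centroid is at mid-width, x̄ = 5.5 cm.
All pieces are centred on the centroidal y-axis, so I = ΣĪ (holes subtracted) = 888.04 cm⁴.

I_yy ≈ 888 cm⁴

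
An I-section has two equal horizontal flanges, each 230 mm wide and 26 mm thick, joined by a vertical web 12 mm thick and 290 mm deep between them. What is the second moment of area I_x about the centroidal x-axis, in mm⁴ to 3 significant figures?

Treat the section as a set of non-overlapping primitives; coordinates are from the bounding-box lower-left.
Bottom flange: 230 × 26, A = 5 980 mm², y = 13 mm, Ī = 336 873 mm⁴.
Web: 12 × 290, A = 3 480 mm², y = 171 mm, Ī = 24 389 000 mm⁴.
Top flange: 230 × 26, A = 5 980 mm², y = 329 mm, Ī = 336 873 mm⁴.
By symmetry the centroid is at mid-height, ȳ = 171 mm.
Transfer each piece to the centroidal x-axis using Ī + A·d² with d = y − 171:
  bottom flange: d = -158 mm → contributes +149 621 593 mm⁴
  web: d = 0 mm → contributes +24 389 000 mm⁴
  top flange: d = 158 mm → contributes +149 621 593 mm⁴
Total I = 323 632 187 mm⁴.

I_x ≈ 3.24 × 10⁸ mm⁴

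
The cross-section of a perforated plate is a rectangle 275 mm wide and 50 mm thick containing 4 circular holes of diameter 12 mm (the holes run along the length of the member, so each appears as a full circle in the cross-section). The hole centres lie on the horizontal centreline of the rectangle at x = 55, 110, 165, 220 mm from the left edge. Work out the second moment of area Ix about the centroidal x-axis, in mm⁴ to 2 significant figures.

Ix ≈ 2.9 × 10⁶ mm⁴

Break the section into simple shapes (no overlaps), measuring from the bottom-left corner of the bounding box.
Plate: 275 × 50, A = 13 750 mm², y = 25 mm, Ī = 2 864 583 mm⁴.
Hole 1 (subtracted): ⌀12, A = 113.1 mm², y = 25 mm, Ī = 1 018 mm⁴.
Hole 2 (subtracted): ⌀12, A = 113.1 mm², y = 25 mm, Ī = 1 018 mm⁴.
Hole 3 (subtracted): ⌀12, A = 113.1 mm², y = 25 mm, Ī = 1 018 mm⁴.
Hole 4 (subtracted): ⌀12, A = 113.1 mm², y = 25 mm, Ī = 1 018 mm⁴.
By symmetry the centroid is at mid-height, ȳ = 25 mm.
All pieces are centred on the centroidal x-axis, so I = ΣĪ (holes subtracted) = 2 860 512 mm⁴.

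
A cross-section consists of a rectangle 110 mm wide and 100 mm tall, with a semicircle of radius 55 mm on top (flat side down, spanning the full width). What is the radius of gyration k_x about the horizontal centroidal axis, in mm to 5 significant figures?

Split into non-overlapping primitives; take the origin at the lower-left of the bounding box.
Rectangular body: 110 × 100, A = 11 000 mm², y = 50 mm, Ī = 9 166 667 mm⁴.
Semicircular cap: semicircle r = 55, A = 4751.659 mm², y = 123.3427 mm, Ī = 1 004 345 mm⁴.
Centroid: ȳ = ΣA·y / ΣA = 72.12463 mm.
Transfer each piece to the horizontal centroidal axis using Ī + A·d² with d = y − 72.12463:
  rectangular body: d = -22.12463 mm → contributes +14 551 158 mm⁴
  semicircular cap: d = 51.2181 mm → contributes +13 469 340 mm⁴
Total I = 28 020 498 mm⁴.
Radius of gyration: k = √(I/A) = √(28 020 498 / 15751.66) = 42.17691 mm.

k_x ≈ 42.177 mm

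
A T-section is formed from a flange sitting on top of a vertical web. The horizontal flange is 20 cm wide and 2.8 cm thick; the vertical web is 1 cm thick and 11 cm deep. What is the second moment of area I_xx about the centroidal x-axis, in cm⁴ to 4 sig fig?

I_xx ≈ 585.2 cm⁴

Treat the section as a set of non-overlapping primitives; coordinates are from the bounding-box lower-left.
Flange: 20 × 2.8, A = 56 cm², y = 12.4 cm, Ī = 36.5867 cm⁴.
Web: 1 × 11, A = 11 cm², y = 5.5 cm, Ī = 110.917 cm⁴.
Centroid: ȳ = ΣA·y / ΣA = 11.2672 cm.
Transfer each piece to the centroidal x-axis using Ī + A·d² with d = y − 11.2672:
  flange: d = 1.13284 cm → contributes +108.452 cm⁴
  web: d = -5.76716 cm → contributes +476.779 cm⁴
Total I = 585.231 cm⁴.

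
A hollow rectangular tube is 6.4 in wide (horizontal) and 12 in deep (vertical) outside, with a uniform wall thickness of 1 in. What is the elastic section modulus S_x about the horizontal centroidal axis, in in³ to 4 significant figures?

Split into non-overlapping primitives; take the origin at the lower-left of the bounding box.
Outer rectangle: 6.4 × 12, A = 76.8 in², y = 6 in, Ī = 921.6 in⁴.
Inner void (subtracted): 4.4 × 10, A = 44 in², y = 6 in, Ī = 366.667 in⁴.
By symmetry the centroid is at mid-height, ȳ = 6 in.
All pieces are centred on the horizontal centroidal axis, so I = ΣĪ (holes subtracted) = 554.933 in⁴.
Extreme fibre distance c = 6 in; S = I/c = 92.4889 in³.

S_x ≈ 92.49 in³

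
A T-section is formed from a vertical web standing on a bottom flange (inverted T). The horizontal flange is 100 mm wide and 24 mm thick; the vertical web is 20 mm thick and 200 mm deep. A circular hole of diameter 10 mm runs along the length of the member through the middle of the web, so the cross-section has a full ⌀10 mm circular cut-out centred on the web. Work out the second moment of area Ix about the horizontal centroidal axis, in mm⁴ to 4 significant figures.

Ix ≈ 3.212 × 10⁷ mm⁴

Decompose the section into non-overlapping parts with the origin at the bottom-left of its bounding rectangle.
Flange: 100 × 24, A = 2 400 mm², y = 12 mm, Ī = 115 200 mm⁴.
Web: 20 × 200, A = 4 000 mm², y = 124 mm, Ī = 13 333 333 mm⁴.
Hole (subtracted): ⌀10, A = 78.5398 mm², y = 124 mm, Ī = 490.874 mm⁴.
Centroid: ȳ = ΣA·y / ΣA = 81.4782 mm.
Transfer each piece to the horizontal centroidal axis using Ī + A·d² with d = y − 81.4782:
  flange: d = -69.4782 mm → contributes +11 700 522 mm⁴
  web: d = 42.5218 mm → contributes +20 565 754 mm⁴
  hole: d = 42.5218 mm → contributes −142 499 mm⁴
Total I = 32 123 777 mm⁴.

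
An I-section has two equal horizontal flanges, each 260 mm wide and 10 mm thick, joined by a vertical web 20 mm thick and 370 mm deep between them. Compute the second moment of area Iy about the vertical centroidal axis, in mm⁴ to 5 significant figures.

Break the section into simple shapes (no overlaps), measuring from the bottom-left corner of the bounding box.
Bottom flange: 260 × 10, A = 2 600 mm², x = 130 mm, Ī = 14 646 667 mm⁴.
Web: 20 × 370, A = 7 400 mm², x = 130 mm, Ī = 246666.7 mm⁴.
Top flange: 260 × 10, A = 2 600 mm², x = 130 mm, Ī = 14 646 667 mm⁴.
By symmetry the centroid is at mid-width, x̄ = 130 mm.
All pieces are centred on the vertical centroidal axis, so I = ΣĪ = 29 540 000 mm⁴.

Iy ≈ 2.9540 × 10⁷ mm⁴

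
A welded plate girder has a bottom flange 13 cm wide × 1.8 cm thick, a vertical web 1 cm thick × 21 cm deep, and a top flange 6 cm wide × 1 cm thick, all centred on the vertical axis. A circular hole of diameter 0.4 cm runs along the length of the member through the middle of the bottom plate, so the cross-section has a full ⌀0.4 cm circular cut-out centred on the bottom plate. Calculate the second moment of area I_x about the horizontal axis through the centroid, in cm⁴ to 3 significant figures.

Treat the section as a set of non-overlapping primitives; coordinates are from the bounding-box lower-left.
Bottom plate: 13 × 1.8, A = 23.4 cm², y = 0.9 cm, Ī = 6.318 cm⁴.
Web plate: 1 × 21, A = 21 cm², y = 12.3 cm, Ī = 771.75 cm⁴.
Top plate: 6 × 1, A = 6 cm², y = 23.3 cm, Ī = 0.5 cm⁴.
Hole (subtracted): ⌀0.4, A = 0.12566 cm², y = 0.9 cm, Ī = 0.0012566 cm⁴.
Centroid: ȳ = ΣA·y / ΣA = 8.3352 cm.
Transfer each piece to the horizontal axis through the centroid using Ī + A·d² with d = y − 8.3352:
  bottom plate: d = -7.4352 cm → contributes +1299.9 cm⁴
  web plate: d = 3.9648 cm → contributes +1101.9 cm⁴
  top plate: d = 14.965 cm → contributes +1344.2 cm⁴
  hole: d = -7.4352 cm → contributes −6.9482 cm⁴
Total I = 3 739 cm⁴.

I_x ≈ 3740 cm⁴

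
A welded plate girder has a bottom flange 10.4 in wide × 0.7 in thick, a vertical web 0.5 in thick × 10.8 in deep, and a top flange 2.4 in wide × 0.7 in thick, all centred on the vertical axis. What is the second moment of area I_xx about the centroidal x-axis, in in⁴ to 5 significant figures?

Treat the section as a set of non-overlapping primitives; coordinates are from the bounding-box lower-left.
Bottom plate: 10.4 × 0.7, A = 7.28 in², y = 0.35 in, Ī = 0.2972667 in⁴.
Web plate: 0.5 × 10.8, A = 5.4 in², y = 6.1 in, Ī = 52.488 in⁴.
Top plate: 2.4 × 0.7, A = 1.68 in², y = 11.85 in, Ī = 0.0686 in⁴.
Centroid: ȳ = ΣA·y / ΣA = 3.85766 in.
Transfer each piece to the centroidal x-axis using Ī + A·d² with d = y − 3.85766:
  bottom plate: d = -3.50766 in → contributes +89.86806 in⁴
  web plate: d = 2.24234 in → contributes +79.63967 in⁴
  top plate: d = 7.99234 in → contributes +107.3828 in⁴
Total I = 276.8905 in⁴.

I_xx ≈ 276.89 in⁴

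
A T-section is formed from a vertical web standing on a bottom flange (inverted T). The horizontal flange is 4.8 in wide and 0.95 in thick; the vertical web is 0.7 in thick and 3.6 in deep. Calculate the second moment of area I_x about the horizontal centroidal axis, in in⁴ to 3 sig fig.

I_x ≈ 11.5 in⁴

Break the section into simple shapes (no overlaps), measuring from the bottom-left corner of the bounding box.
Flange: 4.8 × 0.95, A = 4.56 in², y = 0.475 in, Ī = 0.34295 in⁴.
Web: 0.7 × 3.6, A = 2.52 in², y = 2.75 in, Ī = 2.7216 in⁴.
Centroid: ȳ = ΣA·y / ΣA = 1.2847 in.
Transfer each piece to the horizontal centroidal axis using Ī + A·d² with d = y − 1.2847:
  flange: d = -0.80975 in → contributes +3.3329 in⁴
  web: d = 1.4653 in → contributes +8.132 in⁴
Total I = 11.465 in⁴.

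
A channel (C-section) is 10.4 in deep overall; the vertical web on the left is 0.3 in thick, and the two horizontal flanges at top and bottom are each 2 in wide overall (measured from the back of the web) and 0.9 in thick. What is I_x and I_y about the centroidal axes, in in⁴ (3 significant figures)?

Break the section into simple shapes (no overlaps), measuring from the bottom-left corner of the bounding box.
Web: 0.3 × 10.4, A = 3.12 in², y = 5.2 in, Ī = 28.122 in⁴.
Top flange (beyond web): 1.7 × 0.9, A = 1.53 in², y = 9.95 in, Ī = 0.10328 in⁴.
Bottom flange (beyond web): 1.7 × 0.9, A = 1.53 in², y = 0.45 in, Ī = 0.10328 in⁴.
By symmetry the centroid is at mid-height, ȳ = 5.2 in.
Transfer each piece to the centroidal x-axis using Ī + A·d² with d = y − 5.2:
  web: d = 0 in → contributes +28.122 in⁴
  top flange (beyond web): d = 4.75 in → contributes +34.624 in⁴
  bottom flange (beyond web): d = -4.75 in → contributes +34.624 in⁴
Total I = 97.369 in⁴.
For the y-axis: x̄ = 0.64515 in.
Repeating about the centroidal y-axis gives I_y = 2.3052 in⁴.

I_x ≈ 97.4 in⁴, I_y ≈ 2.31 in⁴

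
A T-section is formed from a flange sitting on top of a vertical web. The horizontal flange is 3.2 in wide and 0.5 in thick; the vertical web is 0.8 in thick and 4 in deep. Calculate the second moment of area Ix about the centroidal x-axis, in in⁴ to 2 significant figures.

Split into non-overlapping primitives; take the origin at the lower-left of the bounding box.
Flange: 3.2 × 0.5, A = 1.6 in², y = 4.25 in, Ī = 0.03333 in⁴.
Web: 0.8 × 4, A = 3.2 in², y = 2 in, Ī = 4.267 in⁴.
Centroid: ȳ = ΣA·y / ΣA = 2.75 in.
Transfer each piece to the centroidal x-axis using Ī + A·d² with d = y − 2.75:
  flange: d = 1.5 in → contributes +3.633 in⁴
  web: d = -0.75 in → contributes +6.067 in⁴
Total I = 9.7 in⁴.

Ix ≈ 9.7 in⁴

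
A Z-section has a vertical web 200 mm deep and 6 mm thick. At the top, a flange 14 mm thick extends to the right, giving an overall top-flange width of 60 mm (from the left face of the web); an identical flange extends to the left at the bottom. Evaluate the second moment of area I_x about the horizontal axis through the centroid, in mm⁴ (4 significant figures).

Treat the section as a set of non-overlapping primitives; coordinates are from the bounding-box lower-left.
Web: 6 × 200, A = 1 200 mm², y = 100 mm, Ī = 4 000 000 mm⁴.
Top flange (beyond web): 54 × 14, A = 756 mm², y = 193 mm, Ī = 12 348 mm⁴.
Bottom flange (beyond web): 54 × 14, A = 756 mm², y = 7 mm, Ī = 12 348 mm⁴.
Centroid: ȳ = ΣA·y / ΣA = 100 mm.
Transfer each piece to the horizontal axis through the centroid using Ī + A·d² with d = y − 100:
  web: d = 0 mm → contributes +4 000 000 mm⁴
  top flange (beyond web): d = 93 mm → contributes +6 550 992 mm⁴
  bottom flange (beyond web): d = -93 mm → contributes +6 550 992 mm⁴
Total I = 17 101 984 mm⁴.

I_x ≈ 1.710 × 10⁷ mm⁴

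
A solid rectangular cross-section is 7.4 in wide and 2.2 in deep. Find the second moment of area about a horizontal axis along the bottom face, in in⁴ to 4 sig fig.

The section: 7.4 × 2.2, A = 16.28 in², y = 1.1 in, Ī = 6.56627 in⁴.
Transfer it to a horizontal axis along the bottom face using Ī + A·d² with d = y − 0:
  the section: d = 1.1 in → contributes +26.2651 in⁴
Total I = 26.2651 in⁴.

I_base ≈ 26.27 in⁴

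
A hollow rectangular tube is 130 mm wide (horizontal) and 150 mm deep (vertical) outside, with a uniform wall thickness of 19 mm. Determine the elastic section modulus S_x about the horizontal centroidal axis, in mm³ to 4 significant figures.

Treat the section as a set of non-overlapping primitives; coordinates are from the bounding-box lower-left.
Outer rectangle: 130 × 150, A = 19 500 mm², y = 75 mm, Ī = 36 562 500 mm⁴.
Inner void (subtracted): 92 × 112, A = 10 304 mm², y = 75 mm, Ī = 10 771 115 mm⁴.
By symmetry the centroid is at mid-height, ȳ = 75 mm.
All pieces are centred on the horizontal centroidal axis, so I = ΣĪ (holes subtracted) = 25 791 385 mm⁴.
Extreme fibre distance c = 75 mm; S = I/c = 343 885 mm³.

S_x ≈ 3.439 × 10⁵ mm³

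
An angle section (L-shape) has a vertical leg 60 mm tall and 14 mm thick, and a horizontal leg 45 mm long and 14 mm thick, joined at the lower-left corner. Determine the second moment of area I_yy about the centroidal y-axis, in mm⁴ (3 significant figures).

Split into non-overlapping primitives; take the origin at the lower-left of the bounding box.
Vertical leg: 14 × 60, A = 840 mm², x = 7 mm, Ī = 13 720 mm⁴.
Horizontal leg (remainder): 31 × 14, A = 434 mm², x = 29.5 mm, Ī = 34 756 mm⁴.
Centroid: x̄ = ΣA·x / ΣA = 14.665 mm.
Transfer each piece to the centroidal y-axis using Ī + A·d² with d = x − 14.665:
  vertical leg: d = -7.6648 mm → contributes +63 070 mm⁴
  horizontal leg (remainder): d = 14.835 mm → contributes +130 272 mm⁴
Total I = 193 342 mm⁴.

I_yy ≈ 1.93 × 10⁵ mm⁴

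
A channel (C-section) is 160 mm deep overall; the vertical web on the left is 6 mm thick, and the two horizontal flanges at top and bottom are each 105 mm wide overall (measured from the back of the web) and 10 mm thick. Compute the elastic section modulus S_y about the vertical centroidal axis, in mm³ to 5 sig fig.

S_y ≈ 5.1049 × 10⁴ mm³

Decompose the section into non-overlapping parts with the origin at the bottom-left of its bounding rectangle.
Web: 6 × 160, A = 960 mm², x = 3 mm, Ī = 2 880 mm⁴.
Top flange (beyond web): 99 × 10, A = 990 mm², x = 55.5 mm, Ī = 808582.5 mm⁴.
Bottom flange (beyond web): 99 × 10, A = 990 mm², x = 55.5 mm, Ī = 808582.5 mm⁴.
Centroid: x̄ = ΣA·x / ΣA = 38.35714 mm.
Transfer each piece to the vertical centroidal axis using Ī + A·d² with d = x − 38.35714:
  web: d = -35.35714 mm → contributes +1 203 002 mm⁴
  top flange (beyond web): d = 17.14286 mm → contributes +1 099 521 mm⁴
  bottom flange (beyond web): d = 17.14286 mm → contributes +1 099 521 mm⁴
Total I = 3 402 045 mm⁴.
Extreme fibre distance c = 66.64286 mm; S = I/c = 51048.91 mm³.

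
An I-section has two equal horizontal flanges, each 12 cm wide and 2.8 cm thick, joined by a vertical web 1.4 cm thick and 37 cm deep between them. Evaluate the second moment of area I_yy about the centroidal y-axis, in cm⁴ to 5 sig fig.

I_yy ≈ 814.86 cm⁴

Decompose the section into non-overlapping parts with the origin at the bottom-left of its bounding rectangle.
Bottom flange: 12 × 2.8, A = 33.6 cm², x = 6 cm, Ī = 403.2 cm⁴.
Web: 1.4 × 37, A = 51.8 cm², x = 6 cm, Ī = 8.460667 cm⁴.
Top flange: 12 × 2.8, A = 33.6 cm², x = 6 cm, Ī = 403.2 cm⁴.
By symmetry the centroid is at mid-width, x̄ = 6 cm.
All pieces are centred on the centroidal y-axis, so I = ΣĪ = 814.8607 cm⁴.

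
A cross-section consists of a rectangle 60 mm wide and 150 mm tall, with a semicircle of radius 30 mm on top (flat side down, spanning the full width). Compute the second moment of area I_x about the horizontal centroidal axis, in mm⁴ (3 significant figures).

Break the section into simple shapes (no overlaps), measuring from the bottom-left corner of the bounding box.
Rectangular body: 60 × 150, A = 9 000 mm², y = 75 mm, Ī = 16 875 000 mm⁴.
Semicircular cap: semicircle r = 30, A = 1413.7 mm², y = 162.73 mm, Ī = 88 903 mm⁴.
Centroid: ȳ = ΣA·y / ΣA = 86.91 mm.
Transfer each piece to the horizontal centroidal axis using Ī + A·d² with d = y − 86.91:
  rectangular body: d = -11.91 mm → contributes +18 151 661 mm⁴
  semicircular cap: d = 75.822 mm → contributes +8 216 382 mm⁴
Total I = 26 368 044 mm⁴.

I_x ≈ 2.64 × 10⁷ mm⁴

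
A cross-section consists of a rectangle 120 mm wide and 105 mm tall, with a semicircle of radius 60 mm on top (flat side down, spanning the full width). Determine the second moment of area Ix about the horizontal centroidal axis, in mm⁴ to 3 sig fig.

Treat the section as a set of non-overlapping primitives; coordinates are from the bounding-box lower-left.
Rectangular body: 120 × 105, A = 12 600 mm², y = 52.5 mm, Ī = 11 576 250 mm⁴.
Semicircular cap: semicircle r = 60, A = 5654.9 mm², y = 130.46 mm, Ī = 1 422 450 mm⁴.
Centroid: ȳ = ΣA·y / ΣA = 76.651 mm.
Transfer each piece to the horizontal centroidal axis using Ī + A·d² with d = y − 76.651:
  rectangular body: d = -24.151 mm → contributes +18 925 703 mm⁴
  semicircular cap: d = 53.813 mm → contributes +17 798 274 mm⁴
Total I = 36 723 977 mm⁴.

Ix ≈ 3.67 × 10⁷ mm⁴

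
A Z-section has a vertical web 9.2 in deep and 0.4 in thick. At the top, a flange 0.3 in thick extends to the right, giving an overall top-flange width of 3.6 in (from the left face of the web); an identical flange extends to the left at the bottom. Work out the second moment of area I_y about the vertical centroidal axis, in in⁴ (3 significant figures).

I_y ≈ 7.91 in⁴

Split into non-overlapping primitives; take the origin at the lower-left of the bounding box.
Web: 0.4 × 9.2, A = 3.68 in², x = 3.4 in, Ī = 0.049067 in⁴.
Top flange (beyond web): 3.2 × 0.3, A = 0.96 in², x = 5.2 in, Ī = 0.8192 in⁴.
Bottom flange (beyond web): 3.2 × 0.3, A = 0.96 in², x = 1.6 in, Ī = 0.8192 in⁴.
Centroid: x̄ = ΣA·x / ΣA = 3.4 in.
Transfer each piece to the vertical centroidal axis using Ī + A·d² with d = x − 3.4:
  web: d = 0 in → contributes +0.049067 in⁴
  top flange (beyond web): d = 1.8 in → contributes +3.9296 in⁴
  bottom flange (beyond web): d = -1.8 in → contributes +3.9296 in⁴
Total I = 7.9083 in⁴.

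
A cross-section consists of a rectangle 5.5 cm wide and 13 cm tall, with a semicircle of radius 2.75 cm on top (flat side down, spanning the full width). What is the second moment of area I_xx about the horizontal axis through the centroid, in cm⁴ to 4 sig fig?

I_xx ≈ 1612 cm⁴

Split into non-overlapping primitives; take the origin at the lower-left of the bounding box.
Rectangular body: 5.5 × 13, A = 71.5 cm², y = 6.5 cm, Ī = 1006.96 cm⁴.
Semicircular cap: semicircle r = 2.75, A = 11.8791 cm², y = 14.1671 cm, Ī = 6.27715 cm⁴.
Centroid: ȳ = ΣA·y / ΣA = 7.59235 cm.
Transfer each piece to the horizontal axis through the centroid using Ī + A·d² with d = y − 7.59235:
  rectangular body: d = -1.09235 cm → contributes +1092.27 cm⁴
  semicircular cap: d = 6.57479 cm → contributes +519.787 cm⁴
Total I = 1612.06 cm⁴.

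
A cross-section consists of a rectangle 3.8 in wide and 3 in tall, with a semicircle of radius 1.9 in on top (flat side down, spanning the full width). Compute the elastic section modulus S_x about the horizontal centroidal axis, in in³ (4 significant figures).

S_x ≈ 11.44 in³

Break the section into simple shapes (no overlaps), measuring from the bottom-left corner of the bounding box.
Rectangular body: 3.8 × 3, A = 11.4 in², y = 1.5 in, Ī = 8.55 in⁴.
Semicircular cap: semicircle r = 1.9, A = 5.67057 in², y = 3.80639 in, Ī = 1.43036 in⁴.
Centroid: ȳ = ΣA·y / ΣA = 2.26614 in.
Transfer each piece to the horizontal centroidal axis using Ī + A·d² with d = y − 2.26614:
  rectangular body: d = -0.766145 in → contributes +15.2415 in⁴
  semicircular cap: d = 1.54024 in → contributes +14.8829 in⁴
Total I = 30.1244 in⁴.
Extreme fibre distance c = 2.63386 in; S = I/c = 11.4374 in³.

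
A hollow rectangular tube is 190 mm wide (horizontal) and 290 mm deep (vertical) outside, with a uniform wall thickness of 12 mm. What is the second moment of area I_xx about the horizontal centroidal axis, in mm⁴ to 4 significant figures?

Split into non-overlapping primitives; take the origin at the lower-left of the bounding box.
Outer rectangle: 190 × 290, A = 55 100 mm², y = 145 mm, Ī = 386 159 167 mm⁴.
Inner void (subtracted): 166 × 266, A = 44 156 mm², y = 145 mm, Ī = 260 358 495 mm⁴.
By symmetry the centroid is at mid-height, ȳ = 145 mm.
All pieces are centred on the horizontal centroidal axis, so I = ΣĪ (holes subtracted) = 125 800 672 mm⁴.

I_xx ≈ 1.258 × 10⁸ mm⁴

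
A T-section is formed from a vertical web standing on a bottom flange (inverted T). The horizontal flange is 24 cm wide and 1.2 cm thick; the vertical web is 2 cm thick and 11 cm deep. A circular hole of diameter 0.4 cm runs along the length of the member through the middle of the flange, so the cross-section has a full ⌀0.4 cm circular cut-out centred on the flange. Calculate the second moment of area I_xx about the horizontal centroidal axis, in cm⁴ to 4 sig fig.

I_xx ≈ 688.5 cm⁴

Split into non-overlapping primitives; take the origin at the lower-left of the bounding box.
Flange: 24 × 1.2, A = 28.8 cm², y = 0.6 cm, Ī = 3.456 cm⁴.
Web: 2 × 11, A = 22 cm², y = 6.7 cm, Ī = 221.833 cm⁴.
Hole (subtracted): ⌀0.4, A = 0.125664 cm², y = 0.6 cm, Ī = 0.00125664 cm⁴.
Centroid: ȳ = ΣA·y / ΣA = 3.24828 cm.
Transfer each piece to the horizontal centroidal axis using Ī + A·d² with d = y − 3.24828:
  flange: d = -2.64828 cm → contributes +205.442 cm⁴
  web: d = 3.45172 cm → contributes +483.949 cm⁴
  hole: d = -2.64828 cm → contributes −0.882587 cm⁴
Total I = 688.508 cm⁴.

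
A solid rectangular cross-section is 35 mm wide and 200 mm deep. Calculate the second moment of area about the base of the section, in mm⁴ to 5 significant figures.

The section: 35 × 200, A = 7 000 mm², y = 100 mm, Ī = 23 333 333 mm⁴.
Transfer it to the base of the section using Ī + A·d² with d = y − 0:
  the section: d = 100 mm → contributes +93 333 333 mm⁴
Total I = 93 333 333 mm⁴.

I_base ≈ 9.3333 × 10⁷ mm⁴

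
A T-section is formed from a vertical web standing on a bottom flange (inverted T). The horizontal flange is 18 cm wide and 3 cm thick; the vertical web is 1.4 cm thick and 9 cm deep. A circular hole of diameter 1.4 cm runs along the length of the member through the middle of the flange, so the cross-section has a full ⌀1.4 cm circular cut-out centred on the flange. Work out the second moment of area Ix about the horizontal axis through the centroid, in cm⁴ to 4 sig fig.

Ix ≈ 491.1 cm⁴

Split into non-overlapping primitives; take the origin at the lower-left of the bounding box.
Flange: 18 × 3, A = 54 cm², y = 1.5 cm, Ī = 40.5 cm⁴.
Web: 1.4 × 9, A = 12.6 cm², y = 7.5 cm, Ī = 85.05 cm⁴.
Hole (subtracted): ⌀1.4, A = 1.53938 cm², y = 1.5 cm, Ī = 0.188574 cm⁴.
Centroid: ȳ = ΣA·y / ΣA = 2.66199 cm.
Transfer each piece to the horizontal axis through the centroid using Ī + A·d² with d = y − 2.66199:
  flange: d = -1.16199 cm → contributes +113.412 cm⁴
  web: d = 4.83801 cm → contributes +379.969 cm⁴
  hole: d = -1.16199 cm → contributes −2.26709 cm⁴
Total I = 491.115 cm⁴.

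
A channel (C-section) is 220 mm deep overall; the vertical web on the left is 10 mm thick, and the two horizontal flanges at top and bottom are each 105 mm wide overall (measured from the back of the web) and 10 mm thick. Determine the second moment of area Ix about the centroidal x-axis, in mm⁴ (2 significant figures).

Ix ≈ 3.0 × 10⁷ mm⁴

Break the section into simple shapes (no overlaps), measuring from the bottom-left corner of the bounding box.
Web: 10 × 220, A = 2 200 mm², y = 110 mm, Ī = 8 873 333 mm⁴.
Top flange (beyond web): 95 × 10, A = 950 mm², y = 215 mm, Ī = 7 917 mm⁴.
Bottom flange (beyond web): 95 × 10, A = 950 mm², y = 5 mm, Ī = 7 917 mm⁴.
By symmetry the centroid is at mid-height, ȳ = 110 mm.
Transfer each piece to the centroidal x-axis using Ī + A·d² with d = y − 110:
  web: d = 0 mm → contributes +8 873 333 mm⁴
  top flange (beyond web): d = 105 mm → contributes +10 481 667 mm⁴
  bottom flange (beyond web): d = -105 mm → contributes +10 481 667 mm⁴
Total I = 29 836 667 mm⁴.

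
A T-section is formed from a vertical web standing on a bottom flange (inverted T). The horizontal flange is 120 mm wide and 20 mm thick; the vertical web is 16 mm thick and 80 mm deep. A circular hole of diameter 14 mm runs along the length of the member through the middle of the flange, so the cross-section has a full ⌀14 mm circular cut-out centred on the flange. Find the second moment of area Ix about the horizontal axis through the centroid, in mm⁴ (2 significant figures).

Ix ≈ 2.8 × 10⁶ mm⁴

Split into non-overlapping primitives; take the origin at the lower-left of the bounding box.
Flange: 120 × 20, A = 2 400 mm², y = 10 mm, Ī = 80 000 mm⁴.
Web: 16 × 80, A = 1 280 mm², y = 60 mm, Ī = 682 667 mm⁴.
Hole (subtracted): ⌀14, A = 153.9 mm², y = 10 mm, Ī = 1 886 mm⁴.
Centroid: ȳ = ΣA·y / ΣA = 28.15 mm.
Transfer each piece to the horizontal axis through the centroid using Ī + A·d² with d = y − 28.15:
  flange: d = -18.15 mm → contributes +870 663 mm⁴
  web: d = 31.85 mm → contributes +1 981 082 mm⁴
  hole: d = -18.15 mm → contributes −52 600 mm⁴
Total I = 2 799 145 mm⁴.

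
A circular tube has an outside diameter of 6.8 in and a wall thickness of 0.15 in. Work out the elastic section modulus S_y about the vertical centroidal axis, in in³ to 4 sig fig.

S_y ≈ 5.098 in³

Break the section into simple shapes (no overlaps), measuring from the bottom-left corner of the bounding box.
Outer circle: ⌀6.8, A = 36.3168 in², x = 3.4 in, Ī = 104.956 in⁴.
Bore (subtracted): ⌀6.5, A = 33.1831 in², x = 3.4 in, Ī = 87.6241 in⁴.
By symmetry the centroid is at mid-width, x̄ = 3.4 in.
All pieces are centred on the vertical centroidal axis, so I = ΣĪ (holes subtracted) = 17.3315 in⁴.
Extreme fibre distance c = 3.4 in; S = I/c = 5.09751 in³.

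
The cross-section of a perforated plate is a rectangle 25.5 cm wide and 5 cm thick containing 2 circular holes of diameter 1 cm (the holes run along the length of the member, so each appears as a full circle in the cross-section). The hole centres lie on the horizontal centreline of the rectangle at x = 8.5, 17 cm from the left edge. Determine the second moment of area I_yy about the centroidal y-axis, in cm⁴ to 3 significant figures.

Split into non-overlapping primitives; take the origin at the lower-left of the bounding box.
Plate: 25.5 × 5, A = 127.5 cm², x = 12.75 cm, Ī = 6908.9 cm⁴.
Hole 1 (subtracted): ⌀1, A = 0.7854 cm², x = 8.5 cm, Ī = 0.049087 cm⁴.
Hole 2 (subtracted): ⌀1, A = 0.7854 cm², x = 17 cm, Ī = 0.049087 cm⁴.
By symmetry the centroid is at mid-width, x̄ = 12.75 cm.
Transfer each piece to the centroidal y-axis using Ī + A·d² with d = x − 12.75:
  plate: d = 0 cm → contributes +6908.9 cm⁴
  hole 1: d = -4.25 cm → contributes −14.235 cm⁴
  hole 2: d = 4.25 cm → contributes −14.235 cm⁴
Total I = 6880.4 cm⁴.

I_yy ≈ 6880 cm⁴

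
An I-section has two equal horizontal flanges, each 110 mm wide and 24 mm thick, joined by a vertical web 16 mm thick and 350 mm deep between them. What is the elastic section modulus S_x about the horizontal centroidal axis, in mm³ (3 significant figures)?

Decompose the section into non-overlapping parts with the origin at the bottom-left of its bounding rectangle.
Bottom flange: 110 × 24, A = 2 640 mm², y = 12 mm, Ī = 126 720 mm⁴.
Web: 16 × 350, A = 5 600 mm², y = 199 mm, Ī = 57 166 667 mm⁴.
Top flange: 110 × 24, A = 2 640 mm², y = 386 mm, Ī = 126 720 mm⁴.
By symmetry the centroid is at mid-height, ȳ = 199 mm.
Transfer each piece to the horizontal centroidal axis using Ī + A·d² with d = y − 199:
  bottom flange: d = -187 mm → contributes +92 444 880 mm⁴
  web: d = 0 mm → contributes +57 166 667 mm⁴
  top flange: d = 187 mm → contributes +92 444 880 mm⁴
Total I = 242 056 427 mm⁴.
Extreme fibre distance c = 199 mm; S = I/c = 1 216 364 mm³.

S_x ≈ 1.22 × 10⁶ mm³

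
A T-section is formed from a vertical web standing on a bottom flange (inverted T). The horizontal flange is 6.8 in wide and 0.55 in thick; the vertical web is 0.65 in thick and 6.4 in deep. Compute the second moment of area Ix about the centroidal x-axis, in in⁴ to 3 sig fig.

Treat the section as a set of non-overlapping primitives; coordinates are from the bounding-box lower-left.
Flange: 6.8 × 0.55, A = 3.74 in², y = 0.275 in, Ī = 0.094279 in⁴.
Web: 0.65 × 6.4, A = 4.16 in², y = 3.75 in, Ī = 14.199 in⁴.
Centroid: ȳ = ΣA·y / ΣA = 2.1049 in.
Transfer each piece to the centroidal x-axis using Ī + A·d² with d = y − 2.1049:
  flange: d = -1.8299 in → contributes +12.617 in⁴
  web: d = 1.6451 in → contributes +25.458 in⁴
Total I = 38.076 in⁴.

Ix ≈ 38.1 in⁴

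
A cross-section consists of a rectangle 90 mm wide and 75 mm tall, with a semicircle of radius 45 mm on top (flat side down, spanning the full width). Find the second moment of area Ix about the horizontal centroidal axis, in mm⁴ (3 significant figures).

Break the section into simple shapes (no overlaps), measuring from the bottom-left corner of the bounding box.
Rectangular body: 90 × 75, A = 6 750 mm², y = 37.5 mm, Ī = 3 164 063 mm⁴.
Semicircular cap: semicircle r = 45, A = 3180.9 mm², y = 94.099 mm, Ī = 450 072 mm⁴.
Centroid: ȳ = ΣA·y / ΣA = 55.629 mm.
Transfer each piece to the horizontal centroidal axis using Ī + A·d² with d = y − 55.629:
  rectangular body: d = -18.129 mm → contributes +5 382 417 mm⁴
  semicircular cap: d = 38.47 mm → contributes +5 157 566 mm⁴
Total I = 10 539 983 mm⁴.

Ix ≈ 1.05 × 10⁷ mm⁴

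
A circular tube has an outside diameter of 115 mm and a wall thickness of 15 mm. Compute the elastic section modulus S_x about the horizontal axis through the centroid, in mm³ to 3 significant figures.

S_x ≈ 1.05 × 10⁵ mm³

Break the section into simple shapes (no overlaps), measuring from the bottom-left corner of the bounding box.
Outer circle: ⌀115, A = 10 387 mm², y = 57.5 mm, Ī = 8 585 414 mm⁴.
Bore (subtracted): ⌀85, A = 5674.5 mm², y = 57.5 mm, Ī = 2 562 392 mm⁴.
By symmetry the centroid is at mid-height, ȳ = 57.5 mm.
All pieces are centred on the horizontal axis through the centroid, so I = ΣĪ (holes subtracted) = 6 023 022 mm⁴.
Extreme fibre distance c = 57.5 mm; S = I/c = 104 748 mm³.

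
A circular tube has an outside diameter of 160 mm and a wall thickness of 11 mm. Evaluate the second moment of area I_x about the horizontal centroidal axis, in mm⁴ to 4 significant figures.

I_x ≈ 1.437 × 10⁷ mm⁴

Decompose the section into non-overlapping parts with the origin at the bottom-left of its bounding rectangle.
Outer circle: ⌀160, A = 20106.2 mm², y = 80 mm, Ī = 32 169 909 mm⁴.
Bore (subtracted): ⌀138, A = 14957.1 mm², y = 80 mm, Ī = 17 802 715 mm⁴.
By symmetry the centroid is at mid-height, ȳ = 80 mm.
All pieces are centred on the horizontal centroidal axis, so I = ΣĪ (holes subtracted) = 14 367 194 mm⁴.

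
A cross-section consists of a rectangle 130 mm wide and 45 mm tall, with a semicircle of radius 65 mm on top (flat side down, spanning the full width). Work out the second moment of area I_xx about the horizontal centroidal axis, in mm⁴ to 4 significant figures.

Decompose the section into non-overlapping parts with the origin at the bottom-left of its bounding rectangle.
Rectangular body: 130 × 45, A = 5 850 mm², y = 22.5 mm, Ī = 987 188 mm⁴.
Semicircular cap: semicircle r = 65, A = 6636.61 mm², y = 72.5869 mm, Ī = 1 959 230 mm⁴.
Centroid: ȳ = ΣA·y / ΣA = 49.1211 mm.
Transfer each piece to the horizontal centroidal axis using Ī + A·d² with d = y − 49.1211:
  rectangular body: d = -26.6211 mm → contributes +5 132 977 mm⁴
  semicircular cap: d = 23.4658 mm → contributes +5 613 634 mm⁴
Total I = 10 746 610 mm⁴.

I_xx ≈ 1.075 × 10⁷ mm⁴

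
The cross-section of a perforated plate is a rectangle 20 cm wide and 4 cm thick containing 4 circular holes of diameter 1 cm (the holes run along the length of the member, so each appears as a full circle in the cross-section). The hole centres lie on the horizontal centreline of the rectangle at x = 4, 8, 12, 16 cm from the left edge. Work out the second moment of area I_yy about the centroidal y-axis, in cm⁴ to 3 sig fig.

I_yy ≈ 2600 cm⁴

Split into non-overlapping primitives; take the origin at the lower-left of the bounding box.
Plate: 20 × 4, A = 80 cm², x = 10 cm, Ī = 2666.7 cm⁴.
Hole 1 (subtracted): ⌀1, A = 0.7854 cm², x = 4 cm, Ī = 0.049087 cm⁴.
Hole 2 (subtracted): ⌀1, A = 0.7854 cm², x = 8 cm, Ī = 0.049087 cm⁴.
Hole 3 (subtracted): ⌀1, A = 0.7854 cm², x = 12 cm, Ī = 0.049087 cm⁴.
Hole 4 (subtracted): ⌀1, A = 0.7854 cm², x = 16 cm, Ī = 0.049087 cm⁴.
By symmetry the centroid is at mid-width, x̄ = 10 cm.
Transfer each piece to the centroidal y-axis using Ī + A·d² with d = x − 10:
  plate: d = 0 cm → contributes +2666.7 cm⁴
  hole 1: d = -6 cm → contributes −28.323 cm⁴
  hole 2: d = -2 cm → contributes −3.1907 cm⁴
  hole 3: d = 2 cm → contributes −3.1907 cm⁴
  hole 4: d = 6 cm → contributes −28.323 cm⁴
Total I = 2603.6 cm⁴.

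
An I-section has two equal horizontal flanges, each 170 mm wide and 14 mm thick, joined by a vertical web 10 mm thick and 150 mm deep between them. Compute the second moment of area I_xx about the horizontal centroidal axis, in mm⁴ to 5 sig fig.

I_xx ≈ 3.4896 × 10⁷ mm⁴

Break the section into simple shapes (no overlaps), measuring from the bottom-left corner of the bounding box.
Bottom flange: 170 × 14, A = 2 380 mm², y = 7 mm, Ī = 38873.33 mm⁴.
Web: 10 × 150, A = 1 500 mm², y = 89 mm, Ī = 2 812 500 mm⁴.
Top flange: 170 × 14, A = 2 380 mm², y = 171 mm, Ī = 38873.33 mm⁴.
By symmetry the centroid is at mid-height, ȳ = 89 mm.
Transfer each piece to the horizontal centroidal axis using Ī + A·d² with d = y − 89:
  bottom flange: d = -82 mm → contributes +16 041 993 mm⁴
  web: d = 0 mm → contributes +2 812 500 mm⁴
  top flange: d = 82 mm → contributes +16 041 993 mm⁴
Total I = 34 896 487 mm⁴.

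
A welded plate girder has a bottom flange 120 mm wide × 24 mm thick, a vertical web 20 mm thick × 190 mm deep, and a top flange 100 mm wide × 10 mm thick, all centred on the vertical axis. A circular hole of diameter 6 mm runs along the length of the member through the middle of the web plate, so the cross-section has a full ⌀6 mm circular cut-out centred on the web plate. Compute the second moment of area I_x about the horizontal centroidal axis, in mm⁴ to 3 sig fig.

Break the section into simple shapes (no overlaps), measuring from the bottom-left corner of the bounding box.
Bottom plate: 120 × 24, A = 2 880 mm², y = 12 mm, Ī = 138 240 mm⁴.
Web plate: 20 × 190, A = 3 800 mm², y = 119 mm, Ī = 11 431 667 mm⁴.
Top plate: 100 × 10, A = 1 000 mm², y = 219 mm, Ī = 8333.3 mm⁴.
Hole (subtracted): ⌀6, A = 28.274 mm², y = 119 mm, Ī = 63.617 mm⁴.
Centroid: ȳ = ΣA·y / ΣA = 91.796 mm.
Transfer each piece to the horizontal centroidal axis using Ī + A·d² with d = y − 91.796:
  bottom plate: d = -79.796 mm → contributes +18 476 209 mm⁴
  web plate: d = 27.204 mm → contributes +14 243 952 mm⁴
  top plate: d = 127.2 mm → contributes +16 189 273 mm⁴
  hole: d = 27.204 mm → contributes −20 989 mm⁴
Total I = 48 888 445 mm⁴.

I_x ≈ 4.89 × 10⁷ mm⁴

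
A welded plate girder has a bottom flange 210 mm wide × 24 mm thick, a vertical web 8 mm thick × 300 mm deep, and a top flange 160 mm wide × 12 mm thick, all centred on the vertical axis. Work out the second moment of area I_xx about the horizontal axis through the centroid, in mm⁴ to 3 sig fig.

I_xx ≈ 1.69 × 10⁸ mm⁴

Break the section into simple shapes (no overlaps), measuring from the bottom-left corner of the bounding box.
Bottom plate: 210 × 24, A = 5 040 mm², y = 12 mm, Ī = 241 920 mm⁴.
Web plate: 8 × 300, A = 2 400 mm², y = 174 mm, Ī = 18 000 000 mm⁴.
Top plate: 160 × 12, A = 1 920 mm², y = 330 mm, Ī = 23 040 mm⁴.
Centroid: ȳ = ΣA·y / ΣA = 118.77 mm.
Transfer each piece to the horizontal axis through the centroid using Ī + A·d² with d = y − 118.77:
  bottom plate: d = -106.77 mm → contributes +57 696 250 mm⁴
  web plate: d = 55.231 mm → contributes +25 321 051 mm⁴
  top plate: d = 211.23 mm → contributes +85 690 441 mm⁴
Total I = 168 707 742 mm⁴.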